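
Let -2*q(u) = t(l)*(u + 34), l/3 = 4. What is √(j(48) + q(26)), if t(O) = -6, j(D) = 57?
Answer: √237 ≈ 15.395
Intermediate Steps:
l = 12 (l = 3*4 = 12)
q(u) = 102 + 3*u (q(u) = -(-3)*(u + 34) = -(-3)*(34 + u) = -(-204 - 6*u)/2 = 102 + 3*u)
√(j(48) + q(26)) = √(57 + (102 + 3*26)) = √(57 + (102 + 78)) = √(57 + 180) = √237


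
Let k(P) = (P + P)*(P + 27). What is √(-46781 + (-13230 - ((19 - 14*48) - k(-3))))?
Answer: I*√59502 ≈ 243.93*I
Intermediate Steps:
k(P) = 2*P*(27 + P) (k(P) = (2*P)*(27 + P) = 2*P*(27 + P))
√(-46781 + (-13230 - ((19 - 14*48) - k(-3)))) = √(-46781 + (-13230 - ((19 - 14*48) - 2*(-3)*(27 - 3)))) = √(-46781 + (-13230 - ((19 - 672) - 2*(-3)*24))) = √(-46781 + (-13230 - (-653 - 1*(-144)))) = √(-46781 + (-13230 - (-653 + 144))) = √(-46781 + (-13230 - 1*(-509))) = √(-46781 + (-13230 + 509)) = √(-46781 - 12721) = √(-59502) = I*√59502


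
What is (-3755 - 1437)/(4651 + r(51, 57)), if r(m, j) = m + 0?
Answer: -2596/2351 ≈ -1.1042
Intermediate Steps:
r(m, j) = m
(-3755 - 1437)/(4651 + r(51, 57)) = (-3755 - 1437)/(4651 + 51) = -5192/4702 = -5192*1/4702 = -2596/2351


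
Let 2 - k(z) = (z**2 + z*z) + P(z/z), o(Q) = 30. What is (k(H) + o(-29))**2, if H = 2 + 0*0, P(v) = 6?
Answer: 324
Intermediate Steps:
H = 2 (H = 2 + 0 = 2)
k(z) = -4 - 2*z**2 (k(z) = 2 - ((z**2 + z*z) + 6) = 2 - ((z**2 + z**2) + 6) = 2 - (2*z**2 + 6) = 2 - (6 + 2*z**2) = 2 + (-6 - 2*z**2) = -4 - 2*z**2)
(k(H) + o(-29))**2 = ((-4 - 2*2**2) + 30)**2 = ((-4 - 2*4) + 30)**2 = ((-4 - 8) + 30)**2 = (-12 + 30)**2 = 18**2 = 324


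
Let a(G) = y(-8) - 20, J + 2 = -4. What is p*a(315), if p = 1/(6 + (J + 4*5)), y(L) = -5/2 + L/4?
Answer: -49/40 ≈ -1.2250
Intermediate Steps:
J = -6 (J = -2 - 4 = -6)
y(L) = -5/2 + L/4 (y(L) = -5*½ + L*(¼) = -5/2 + L/4)
a(G) = -49/2 (a(G) = (-5/2 + (¼)*(-8)) - 20 = (-5/2 - 2) - 20 = -9/2 - 20 = -49/2)
p = 1/20 (p = 1/(6 + (-6 + 4*5)) = 1/(6 + (-6 + 20)) = 1/(6 + 14) = 1/20 ≈ 0.050000)
p*a(315) = (1/20)*(-49/2) = -49/40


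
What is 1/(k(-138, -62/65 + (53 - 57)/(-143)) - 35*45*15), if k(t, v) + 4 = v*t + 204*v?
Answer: -65/1539857 ≈ -4.2212e-5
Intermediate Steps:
k(t, v) = -4 + 204*v + t*v (k(t, v) = -4 + (v*t + 204*v) = -4 + (t*v + 204*v) = -4 + (204*v + t*v) = -4 + 204*v + t*v)
1/(k(-138, -62/65 + (53 - 57)/(-143)) - 35*45*15) = 1/((-4 + 204*(-62/65 + (53 - 57)/(-143)) - 138*(-62/65 + (53 - 57)/(-143))) - 35*45*15) = 1/((-4 + 204*(-62*1/65 - 4*(-1/143)) - 138*(-62*1/65 - 4*(-1/143))) - 1575*15) = 1/((-4 + 204*(-62/65 + 4/143) - 138*(-62/65 + 4/143)) - 23625) = 1/((-4 + 204*(-662/715) - 138*(-662/715)) - 23625) = 1/((-4 - 135048/715 + 91356/715) - 23625) = 1/(-4232/65 - 23625) = 1/(-1539857/65) = -65/1539857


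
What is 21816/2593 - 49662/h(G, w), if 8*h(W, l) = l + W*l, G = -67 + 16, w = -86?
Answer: -234094932/2787475 ≈ -83.981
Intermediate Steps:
G = -51
h(W, l) = l/8 + W*l/8 (h(W, l) = (l + W*l)/8 = l/8 + W*l/8)
21816/2593 - 49662/h(G, w) = 21816/2593 - 49662*(-4/(43*(1 - 51))) = 21816*(1/2593) - 49662/((1/8)*(-86)*(-50)) = 21816/2593 - 49662/1075/2 = 21816/2593 - 49662*2/1075 = 21816/2593 - 99324/1075 = -234094932/2787475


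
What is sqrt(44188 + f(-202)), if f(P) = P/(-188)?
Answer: sqrt(390454662)/94 ≈ 210.21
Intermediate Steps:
f(P) = -P/188 (f(P) = P*(-1/188) = -P/188)
sqrt(44188 + f(-202)) = sqrt(44188 - 1/188*(-202)) = sqrt(44188 + 101/94) = sqrt(4153773/94) = sqrt(390454662)/94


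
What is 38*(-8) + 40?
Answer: -264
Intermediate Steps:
38*(-8) + 40 = -304 + 40 = -264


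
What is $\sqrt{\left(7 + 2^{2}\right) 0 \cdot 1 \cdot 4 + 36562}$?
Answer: $\sqrt{36562} \approx 191.21$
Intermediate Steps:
$\sqrt{\left(7 + 2^{2}\right) 0 \cdot 1 \cdot 4 + 36562} = \sqrt{\left(7 + 4\right) 0 \cdot 4 + 36562} = \sqrt{11 \cdot 0 + 36562} = \sqrt{0 + 36562} = \sqrt{36562}$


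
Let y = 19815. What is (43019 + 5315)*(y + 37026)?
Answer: 2747352894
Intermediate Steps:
(43019 + 5315)*(y + 37026) = (43019 + 5315)*(19815 + 37026) = 48334*56841 = 2747352894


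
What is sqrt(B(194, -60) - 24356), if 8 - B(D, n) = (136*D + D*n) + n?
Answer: 2*I*sqrt(9758) ≈ 197.57*I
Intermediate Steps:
B(D, n) = 8 - n - 136*D - D*n (B(D, n) = 8 - ((136*D + D*n) + n) = 8 - (n + 136*D + D*n) = 8 + (-n - 136*D - D*n) = 8 - n - 136*D - D*n)
sqrt(B(194, -60) - 24356) = sqrt((8 - 1*(-60) - 136*194 - 1*194*(-60)) - 24356) = sqrt((8 + 60 - 26384 + 11640) - 24356) = sqrt(-14676 - 24356) = sqrt(-39032) = 2*I*sqrt(9758)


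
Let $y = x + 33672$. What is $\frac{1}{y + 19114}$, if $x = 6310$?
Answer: $\frac{1}{59096} \approx 1.6922 \cdot 10^{-5}$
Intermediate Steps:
$y = 39982$ ($y = 6310 + 33672 = 39982$)
$\frac{1}{y + 19114} = \frac{1}{39982 + 19114} = \frac{1}{59096}$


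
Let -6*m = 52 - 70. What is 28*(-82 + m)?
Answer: -2212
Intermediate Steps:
m = 3 (m = -(52 - 70)/6 = -⅙*(-18) = 3)
28*(-82 + m) = 28*(-82 + 3) = 28*(-79) = -2212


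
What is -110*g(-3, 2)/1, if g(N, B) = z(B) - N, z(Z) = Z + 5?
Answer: -1100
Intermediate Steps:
z(Z) = 5 + Z
g(N, B) = 5 + B - N (g(N, B) = (5 + B) - N = 5 + B - N)
-110*g(-3, 2)/1 = -110*(5 + 2 - 1*(-3))/1 = -110*(5 + 2 + 3) = -1100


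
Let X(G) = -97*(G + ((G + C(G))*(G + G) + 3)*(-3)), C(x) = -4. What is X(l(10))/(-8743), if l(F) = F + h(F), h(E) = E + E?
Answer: -451923/8743 ≈ -51.690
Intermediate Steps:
h(E) = 2*E
l(F) = 3*F (l(F) = F + 2*F = 3*F)
X(G) = 873 - 97*G + 582*G*(-4 + G) (X(G) = -97*(G + ((G - 4)*(G + G) + 3)*(-3)) = -97*(G + ((-4 + G)*(2*G) + 3)*(-3)) = -97*(G + (2*G*(-4 + G) + 3)*(-3)) = -97*(G + (3 + 2*G*(-4 + G))*(-3)) = -97*(G + (-9 - 6*G*(-4 + G))) = -97*(-9 + G - 6*G*(-4 + G)) = 873 - 97*G + 582*G*(-4 + G))
X(l(10))/(-8743) = (873 - 7275*10 + 582*(3*10)**2)/(-8743) = (873 - 2425*30 + 582*30**2)*(-1/8743) = (873 - 72750 + 582*900)*(-1/8743) = (873 - 72750 + 523800)*(-1/8743) = 451923*(-1/8743) = -451923/8743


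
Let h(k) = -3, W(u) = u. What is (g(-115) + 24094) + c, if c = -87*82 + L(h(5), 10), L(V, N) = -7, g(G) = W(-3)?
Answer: 16950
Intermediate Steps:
g(G) = -3
c = -7141 (c = -87*82 - 7 = -7134 - 7 = -7141)
(g(-115) + 24094) + c = (-3 + 24094) - 7141 = 24091 - 7141 = 16950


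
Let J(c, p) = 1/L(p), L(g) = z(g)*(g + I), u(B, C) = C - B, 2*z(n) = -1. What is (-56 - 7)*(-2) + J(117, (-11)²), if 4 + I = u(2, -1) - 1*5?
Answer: 13732/109 ≈ 125.98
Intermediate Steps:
z(n) = -½ (z(n) = (½)*(-1) = -½)
I = -12 (I = -4 + ((-1 - 1*2) - 1*5) = -4 + ((-1 - 2) - 5) = -4 + (-3 - 5) = -4 - 8 = -12)
L(g) = 6 - g/2 (L(g) = -(g - 12)/2 = -(-12 + g)/2 = 6 - g/2)
J(c, p) = 1/(6 - p/2)
(-56 - 7)*(-2) + J(117, (-11)²) = (-56 - 7)*(-2) - 2/(-12 + (-11)²) = -63*(-2) - 2/(-12 + 121) = 126 - 2/109 = 13732/109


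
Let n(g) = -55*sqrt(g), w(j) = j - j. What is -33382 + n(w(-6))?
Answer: -33382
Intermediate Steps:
w(j) = 0
-33382 + n(w(-6)) = -33382 - 55*sqrt(0) = -33382 - 55*0 = -33382 + 0 = -33382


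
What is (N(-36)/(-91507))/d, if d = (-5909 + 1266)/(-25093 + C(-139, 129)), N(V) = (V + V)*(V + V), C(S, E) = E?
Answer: -129413376/424867001 ≈ -0.30460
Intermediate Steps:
N(V) = 4*V**2 (N(V) = (2*V)*(2*V) = 4*V**2)
d = 4643/24964 (d = (-5909 + 1266)/(-25093 + 129) = -4643/(-24964) = -4643*(-1/24964) = 4643/24964 ≈ 0.18599)
(N(-36)/(-91507))/d = ((4*(-36)**2)/(-91507))/(4643/24964) = ((4*1296)*(-1/91507))*(24964/4643) = (5184*(-1/91507))*(24964/4643) = -5184/91507*24964/4643 = -129413376/424867001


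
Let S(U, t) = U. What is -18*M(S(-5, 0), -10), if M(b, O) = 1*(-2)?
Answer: 36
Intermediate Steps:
M(b, O) = -2
-18*M(S(-5, 0), -10) = -18*(-2) = 36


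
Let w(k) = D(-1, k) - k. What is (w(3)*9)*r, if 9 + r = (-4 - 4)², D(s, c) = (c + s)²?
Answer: 495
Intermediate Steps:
w(k) = (-1 + k)² - k (w(k) = (k - 1)² - k = (-1 + k)² - k)
r = 55 (r = -9 + (-4 - 4)² = -9 + (-8)² = -9 + 64 = 55)
(w(3)*9)*r = (((-1 + 3)² - 1*3)*9)*55 = ((2² - 3)*9)*55 = ((4 - 3)*9)*55 = (1*9)*55 = 9*55 = 495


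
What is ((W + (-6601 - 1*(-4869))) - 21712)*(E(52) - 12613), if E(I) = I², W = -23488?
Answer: 465049188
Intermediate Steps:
((W + (-6601 - 1*(-4869))) - 21712)*(E(52) - 12613) = ((-23488 + (-6601 - 1*(-4869))) - 21712)*(52² - 12613) = ((-23488 + (-6601 + 4869)) - 21712)*(2704 - 12613) = ((-23488 - 1732) - 21712)*(-9909) = (-25220 - 21712)*(-9909) = -46932*(-9909) = 465049188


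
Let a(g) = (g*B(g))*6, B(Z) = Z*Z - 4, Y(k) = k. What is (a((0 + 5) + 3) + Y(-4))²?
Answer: 8271376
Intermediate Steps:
B(Z) = -4 + Z² (B(Z) = Z² - 4 = -4 + Z²)
a(g) = 6*g*(-4 + g²) (a(g) = (g*(-4 + g²))*6 = 6*g*(-4 + g²))
(a((0 + 5) + 3) + Y(-4))² = (6*((0 + 5) + 3)*(-4 + ((0 + 5) + 3)²) - 4)² = (6*(5 + 3)*(-4 + (5 + 3)²) - 4)² = (6*8*(-4 + 8²) - 4)² = (6*8*(-4 + 64) - 4)² = (6*8*60 - 4)² = (2880 - 4)² = 2876² = 8271376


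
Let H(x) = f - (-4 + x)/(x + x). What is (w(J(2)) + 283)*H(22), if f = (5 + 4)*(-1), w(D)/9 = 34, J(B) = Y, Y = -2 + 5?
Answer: -121923/22 ≈ -5542.0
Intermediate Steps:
Y = 3
J(B) = 3
w(D) = 306 (w(D) = 9*34 = 306)
f = -9 (f = 9*(-1) = -9)
H(x) = -9 - (-4 + x)/(2*x) (H(x) = -9 - (-4 + x)/(x + x) = -9 - (-4 + x)/(2*x))
(w(J(2)) + 283)*H(22) = (306 + 283)*(-19/2 + 2/22) = 589*(-19/2 + 2*(1/22)) = 589*(-19/2 + 1/11) = 589*(-207/22) = -121923/22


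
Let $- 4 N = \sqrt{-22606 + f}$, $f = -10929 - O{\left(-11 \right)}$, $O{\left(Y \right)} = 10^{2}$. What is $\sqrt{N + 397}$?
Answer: $\frac{\sqrt{1588 - 31 i \sqrt{35}}}{2} \approx 19.958 - 1.1487 i$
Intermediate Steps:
$O{\left(Y \right)} = 100$
$f = -11029$ ($f = -10929 - 100 = -11029$)
$N = - \frac{31 i \sqrt{35}}{4}$ ($N = - \frac{\sqrt{-22606 - 11029}}{4} = - \frac{\sqrt{-33635}}{4} = - \frac{31 i \sqrt{35}}{4} \approx - 45.85 i$)
$\sqrt{N + 397} = \sqrt{- \frac{31 i \sqrt{35}}{4} + 397} = \sqrt{397 - \frac{31 i \sqrt{35}}{4}}$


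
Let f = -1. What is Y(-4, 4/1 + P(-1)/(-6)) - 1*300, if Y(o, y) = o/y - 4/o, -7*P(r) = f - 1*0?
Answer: -50101/167 ≈ -300.01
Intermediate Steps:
P(r) = ⅐ (P(r) = -(-1 - 1*0)/7 = -(-1 + 0)/7 = -⅐*(-1) = ⅐)
Y(o, y) = -4/o + o/y
Y(-4, 4/1 + P(-1)/(-6)) - 1*300 = (-4/(-4) - 4/(4/1 + (⅐)/(-6))) - 1*300 = (-4*(-¼) - 4/(4*1 + (⅐)*(-⅙))) - 300 = (1 - 4/(4 - 1/42)) - 300 = (1 - 4/167/42) - 300 = (1 - 4*42/167) - 300 = (1 - 168/167) - 300 = -1/167 - 300 = -50101/167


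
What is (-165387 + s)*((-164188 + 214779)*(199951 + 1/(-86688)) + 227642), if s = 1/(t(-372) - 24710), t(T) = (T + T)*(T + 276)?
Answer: -967867677750716350688603/578506176 ≈ -1.6730e+15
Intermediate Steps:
t(T) = 2*T*(276 + T) (t(T) = (2*T)*(276 + T) = 2*T*(276 + T))
s = 1/46714 (s = 1/(2*(-372)*(276 - 372) - 24710) = 1/(2*(-372)*(-96) - 24710) = 1/(71424 - 24710) = 1/46714 ≈ 2.1407e-5)
(-165387 + s)*((-164188 + 214779)*(199951 + 1/(-86688)) + 227642) = (-165387 + 1/46714)*((-164188 + 214779)*(199951 + 1/(-86688)) + 227642) = -7725888317*(50591*(199951 - 1/86688) + 227642)/46714 = -7725888317*(50591*(17333352287/86688) + 227642)/46714 = -7725888317*(876911625551617/86688 + 227642)/46714 = -7725888317/46714*876931359381313/86688 = -967867677750716350688603/578506176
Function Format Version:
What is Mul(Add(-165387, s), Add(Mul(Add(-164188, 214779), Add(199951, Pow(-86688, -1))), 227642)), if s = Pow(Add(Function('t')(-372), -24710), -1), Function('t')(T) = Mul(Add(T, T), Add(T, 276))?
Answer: Rational(-967867677750716350688603, 578506176) ≈ -1.6730e+15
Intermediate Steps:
Function('t')(T) = Mul(2, T, Add(276, T)) (Function('t')(T) = Mul(Mul(2, T), Add(276, T)) = Mul(2, T, Add(276, T)))
s = Rational(1, 46714) (s = Pow(Add(Mul(2, -372, Add(276, -372)), -24710), -1) = Pow(Add(Mul(2, -372, -96), -24710), -1) = Pow(Add(71424, -24710), -1) = Pow(46714, -1) = Rational(1, 46714) ≈ 2.1407e-5)
Mul(Add(-165387, s), Add(Mul(Add(-164188, 214779), Add(199951, Pow(-86688, -1))), 227642)) = Mul(Add(-165387, Rational(1, 46714)), Add(Mul(Add(-164188, 214779), Add(199951, Pow(-86688, -1))), 227642)) = Mul(Rational(-7725888317, 46714), Add(Mul(50591, Add(199951, Rational(-1, 86688))), 227642)) = Mul(Rational(-7725888317, 46714), Add(Mul(50591, Rational(17333352287, 86688)), 227642)) = Mul(Rational(-7725888317, 46714), Add(Rational(876911625551617, 86688), 227642)) = Mul(Rational(-7725888317, 46714), Rational(876931359381313, 86688)) = Rational(-967867677750716350688603, 578506176)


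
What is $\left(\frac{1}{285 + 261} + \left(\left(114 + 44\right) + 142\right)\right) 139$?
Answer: $\frac{22768339}{546} \approx 41700.0$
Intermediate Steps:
$\left(\frac{1}{285 + 261} + \left(\left(114 + 44\right) + 142\right)\right) 139 = \left(\frac{1}{546} + \left(158 + 142\right)\right) 139 = \left(\frac{1}{546} + 300\right) 139 = \frac{163801}{546} \cdot 139 = \frac{22768339}{546}$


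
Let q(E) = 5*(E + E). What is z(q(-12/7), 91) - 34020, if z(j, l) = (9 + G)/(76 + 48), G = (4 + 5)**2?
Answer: -2109195/62 ≈ -34019.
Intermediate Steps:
G = 81 (G = 9**2 = 81)
q(E) = 10*E (q(E) = 5*(2*E) = 10*E)
z(j, l) = 45/62 (z(j, l) = (9 + 81)/(76 + 48) = 90/124 = 90*(1/124) = 45/62)
z(q(-12/7), 91) - 34020 = 45/62 - 34020 = -2109195/62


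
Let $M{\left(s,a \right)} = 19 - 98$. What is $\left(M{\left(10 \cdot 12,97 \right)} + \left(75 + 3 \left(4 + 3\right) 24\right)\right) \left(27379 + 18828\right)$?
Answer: $23103500$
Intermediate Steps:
$M{\left(s,a \right)} = -79$ ($M{\left(s,a \right)} = 19 - 98 = -79$)
$\left(M{\left(10 \cdot 12,97 \right)} + \left(75 + 3 \left(4 + 3\right) 24\right)\right) \left(27379 + 18828\right) = \left(-79 + \left(75 + 3 \left(4 + 3\right) 24\right)\right) \left(27379 + 18828\right) = \left(-79 + \left(75 + 3 \cdot 7 \cdot 24\right)\right) 46207 = \left(-79 + \left(75 + 21 \cdot 24\right)\right) 46207 = \left(-79 + \left(75 + 504\right)\right) 46207 = \left(-79 + 579\right) 46207 = 500 \cdot 46207 = 23103500$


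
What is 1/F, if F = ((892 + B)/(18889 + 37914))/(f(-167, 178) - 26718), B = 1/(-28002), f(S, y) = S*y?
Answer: -89779691273064/24977783 ≈ -3.5944e+6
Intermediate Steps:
B = -1/28002 ≈ -3.5712e-5
F = -24977783/89779691273064 (F = ((892 - 1/28002)/(18889 + 37914))/(-167*178 - 26718) = ((24977783/28002)/56803)/(-29726 - 26718) = ((24977783/28002)*(1/56803))/(-56444) = (24977783/1590597606)*(-1/56444) = -24977783/89779691273064 ≈ -2.7821e-7)
1/F = 1/(-24977783/89779691273064) = -89779691273064/24977783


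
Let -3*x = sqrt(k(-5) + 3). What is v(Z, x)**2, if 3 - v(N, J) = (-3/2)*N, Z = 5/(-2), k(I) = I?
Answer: 9/16 ≈ 0.56250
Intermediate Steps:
Z = -5/2 (Z = 5*(-1/2) = -5/2 ≈ -2.5000)
x = -I*sqrt(2)/3 (x = -sqrt(-5 + 3)/3 = -I*sqrt(2)/3 ≈ -0.4714*I)
v(N, J) = 3 + 3*N/2 (v(N, J) = 3 - (-3/2)*N = 3 - (-3*1/2)*N = 3 - (-3)*N/2 = 3 + 3*N/2)
v(Z, x)**2 = (3 + (3/2)*(-5/2))**2 = (3 - 15/4)**2 = (-3/4)**2 = 9/16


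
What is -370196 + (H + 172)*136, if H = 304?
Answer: -305460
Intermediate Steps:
-370196 + (H + 172)*136 = -370196 + (304 + 172)*136 = -370196 + 476*136 = -370196 + 64736 = -305460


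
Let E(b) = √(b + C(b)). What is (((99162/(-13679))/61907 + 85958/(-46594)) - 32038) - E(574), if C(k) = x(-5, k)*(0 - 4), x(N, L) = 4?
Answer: -632098141825524159/19728501897341 - 3*√62 ≈ -32063.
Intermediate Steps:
C(k) = -16 (C(k) = 4*(0 - 4) = 4*(-4) = -16)
E(b) = √(-16 + b) (E(b) = √(b - 16) = √(-16 + b))
(((99162/(-13679))/61907 + 85958/(-46594)) - 32038) - E(574) = (((99162/(-13679))/61907 + 85958/(-46594)) - 32038) - √(-16 + 574) = (((99162*(-1/13679))*(1/61907) + 85958*(-1/46594)) - 32038) - √558 = ((-99162/13679*1/61907 - 42979/23297) - 32038) - 3*√62 = ((-99162/846825853 - 42979/23297) - 32038) - 3*√62 = (-36398038513201/19728501897341 - 32038) - 3*√62 = -632098141825524159/19728501897341 - 3*√62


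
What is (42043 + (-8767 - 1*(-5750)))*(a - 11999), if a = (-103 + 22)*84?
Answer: -733805878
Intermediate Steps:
a = -6804 (a = -81*84 = -6804)
(42043 + (-8767 - 1*(-5750)))*(a - 11999) = (42043 + (-8767 - 1*(-5750)))*(-6804 - 11999) = (42043 + (-8767 + 5750))*(-18803) = (42043 - 3017)*(-18803) = 39026*(-18803) = -733805878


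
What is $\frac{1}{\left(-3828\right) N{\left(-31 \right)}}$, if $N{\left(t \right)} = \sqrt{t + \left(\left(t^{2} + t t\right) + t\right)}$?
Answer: $- \frac{\sqrt{465}}{3560040} \approx -6.0572 \cdot 10^{-6}$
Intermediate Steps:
$N{\left(t \right)} = \sqrt{2 t + 2 t^{2}}$ ($N{\left(t \right)} = \sqrt{t + \left(\left(t^{2} + t^{2}\right) + t\right)} = \sqrt{t + \left(2 t^{2} + t\right)} = \sqrt{t + \left(t + 2 t^{2}\right)} = \sqrt{2 t + 2 t^{2}}$)
$\frac{1}{\left(-3828\right) N{\left(-31 \right)}} = \frac{1}{\left(-3828\right) \sqrt{2} \sqrt{- 31 \left(1 - 31\right)}} = - \frac{1}{3828 \sqrt{2} \sqrt{\left(-31\right) \left(-30\right)}} = - \frac{1}{3828 \sqrt{2} \sqrt{930}} = - \frac{1}{3828 \cdot 2 \sqrt{465}} = - \frac{\frac{1}{930} \sqrt{465}}{3828} = - \frac{\sqrt{465}}{3560040}$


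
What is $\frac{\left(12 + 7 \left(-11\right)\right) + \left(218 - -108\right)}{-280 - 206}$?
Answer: $- \frac{29}{54} \approx -0.53704$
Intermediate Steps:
$\frac{\left(12 + 7 \left(-11\right)\right) + \left(218 - -108\right)}{-280 - 206} = \frac{\left(12 - 77\right) + \left(218 + 108\right)}{-486} = \left(-65 + 326\right) \left(- \frac{1}{486}\right) = 261 \left(- \frac{1}{486}\right) = - \frac{29}{54}$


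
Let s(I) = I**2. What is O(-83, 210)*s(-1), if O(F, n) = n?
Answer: 210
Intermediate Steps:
O(-83, 210)*s(-1) = 210*(-1)**2 = 210*1 = 210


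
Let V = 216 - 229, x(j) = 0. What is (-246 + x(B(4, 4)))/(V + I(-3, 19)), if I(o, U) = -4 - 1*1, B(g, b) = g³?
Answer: 41/3 ≈ 13.667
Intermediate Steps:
I(o, U) = -5 (I(o, U) = -4 - 1 = -5)
V = -13
(-246 + x(B(4, 4)))/(V + I(-3, 19)) = (-246 + 0)/(-13 - 5) = -246/(-18) = -246*(-1/18) = 41/3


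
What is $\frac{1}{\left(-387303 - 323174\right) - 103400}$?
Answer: $- \frac{1}{813877} \approx -1.2287 \cdot 10^{-6}$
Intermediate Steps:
$\frac{1}{\left(-387303 - 323174\right) - 103400} = \frac{1}{-710477 - 103400} = \frac{1}{-813877} = - \frac{1}{813877}$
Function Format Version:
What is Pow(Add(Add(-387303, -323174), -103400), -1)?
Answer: Rational(-1, 813877) ≈ -1.2287e-6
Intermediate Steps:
Pow(Add(Add(-387303, -323174), -103400), -1) = Pow(Add(-710477, -103400), -1) = Pow(-813877, -1) = Rational(-1, 813877)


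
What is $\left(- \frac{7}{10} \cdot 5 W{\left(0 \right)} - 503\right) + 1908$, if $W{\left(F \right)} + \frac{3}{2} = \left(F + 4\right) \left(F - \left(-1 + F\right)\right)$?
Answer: $\frac{5585}{4} \approx 1396.3$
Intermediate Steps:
$W{\left(F \right)} = \frac{5}{2} + F$ ($W{\left(F \right)} = - \frac{3}{2} + \left(F + 4\right) \left(F - \left(-1 + F\right)\right) = - \frac{3}{2} + \left(4 + F\right) 1 = - \frac{3}{2} + \left(4 + F\right) = \frac{5}{2} + F$)
$\left(- \frac{7}{10} \cdot 5 W{\left(0 \right)} - 503\right) + 1908 = \left(- \frac{7}{10} \cdot 5 \left(\frac{5}{2} + 0\right) - 503\right) + 1908 = \left(\left(-7\right) \frac{1}{10} \cdot 5 \cdot \frac{5}{2} - 503\right) + 1908 = \left(\left(- \frac{7}{10}\right) 5 \cdot \frac{5}{2} - 503\right) + 1908 = \left(\left(- \frac{7}{2}\right) \frac{5}{2} - 503\right) + 1908 = \left(- \frac{35}{4} - 503\right) + 1908 = - \frac{2047}{4} + 1908 = \frac{5585}{4}$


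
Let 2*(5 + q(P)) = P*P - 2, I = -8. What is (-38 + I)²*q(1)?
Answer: -11638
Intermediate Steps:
q(P) = -6 + P²/2 (q(P) = -5 + (P*P - 2)/2 = -5 + (P² - 2)/2 = -5 + (-2 + P²)/2 = -5 + (-1 + P²/2) = -6 + P²/2)
(-38 + I)²*q(1) = (-38 - 8)²*(-6 + (½)*1²) = (-46)²*(-6 + (½)*1) = 2116*(-6 + ½) = 2116*(-11/2) = -11638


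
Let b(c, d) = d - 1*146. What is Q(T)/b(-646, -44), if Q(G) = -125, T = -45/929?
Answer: 25/38 ≈ 0.65790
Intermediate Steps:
b(c, d) = -146 + d (b(c, d) = d - 146 = -146 + d)
T = -45/929 (T = -45*1/929 = -45/929 ≈ -0.048439)
Q(T)/b(-646, -44) = -125/(-146 - 44) = -125/(-190) = -125*(-1/190) = 25/38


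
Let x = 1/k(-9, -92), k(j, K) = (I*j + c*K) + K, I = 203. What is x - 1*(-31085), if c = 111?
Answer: 377092134/12131 ≈ 31085.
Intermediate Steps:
k(j, K) = 112*K + 203*j (k(j, K) = (203*j + 111*K) + K = (111*K + 203*j) + K = 112*K + 203*j)
x = -1/12131 (x = 1/(112*(-92) + 203*(-9)) = 1/(-10304 - 1827) = 1/(-12131) = -1/12131 ≈ -8.2433e-5)
x - 1*(-31085) = -1/12131 - 1*(-31085) = -1/12131 + 31085 = 377092134/12131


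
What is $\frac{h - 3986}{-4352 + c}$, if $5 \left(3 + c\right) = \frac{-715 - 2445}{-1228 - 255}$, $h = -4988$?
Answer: $\frac{13308442}{6457833} \approx 2.0608$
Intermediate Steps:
$c = - \frac{3817}{1483}$ ($c = -3 + \frac{\left(-715 - 2445\right) \frac{1}{-1228 - 255}}{5} = -3 + \frac{\left(-3160\right) \frac{1}{-1483}}{5} = -3 + \frac{\left(-3160\right) \left(- \frac{1}{1483}\right)}{5} = -3 + \frac{1}{5} \cdot \frac{3160}{1483} = -3 + \frac{632}{1483} = - \frac{3817}{1483} \approx -2.5738$)
$\frac{h - 3986}{-4352 + c} = \frac{-4988 - 3986}{-4352 - \frac{3817}{1483}} = - \frac{8974}{- \frac{6457833}{1483}} = \left(-8974\right) \left(- \frac{1483}{6457833}\right) = \frac{13308442}{6457833}$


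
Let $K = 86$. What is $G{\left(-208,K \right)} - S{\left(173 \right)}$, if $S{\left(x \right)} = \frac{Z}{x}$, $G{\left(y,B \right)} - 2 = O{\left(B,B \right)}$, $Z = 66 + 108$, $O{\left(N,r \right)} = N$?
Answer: $\frac{15050}{173} \approx 86.994$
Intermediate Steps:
$Z = 174$
$G{\left(y,B \right)} = 2 + B$
$S{\left(x \right)} = \frac{174}{x}$
$G{\left(-208,K \right)} - S{\left(173 \right)} = \left(2 + 86\right) - \frac{174}{173} = 88 - 174 \cdot \frac{1}{173} = 88 - \frac{174}{173} = \frac{15050}{173}$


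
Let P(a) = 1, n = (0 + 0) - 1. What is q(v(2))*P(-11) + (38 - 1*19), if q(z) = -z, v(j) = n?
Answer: 20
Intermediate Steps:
n = -1 (n = 0 - 1 = -1)
v(j) = -1
q(v(2))*P(-11) + (38 - 1*19) = -1*(-1)*1 + (38 - 1*19) = 1*1 + (38 - 19) = 1 + 19 = 20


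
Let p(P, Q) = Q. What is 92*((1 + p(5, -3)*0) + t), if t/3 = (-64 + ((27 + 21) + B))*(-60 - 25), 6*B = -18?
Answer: 445832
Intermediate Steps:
B = -3 (B = (⅙)*(-18) = -3)
t = 4845 (t = 3*((-64 + ((27 + 21) - 3))*(-60 - 25)) = 3*((-64 + (48 - 3))*(-85)) = 3*((-64 + 45)*(-85)) = 3*(-19*(-85)) = 3*1615 = 4845)
92*((1 + p(5, -3)*0) + t) = 92*((1 - 3*0) + 4845) = 92*((1 + 0) + 4845) = 92*(1 + 4845) = 92*4846 = 445832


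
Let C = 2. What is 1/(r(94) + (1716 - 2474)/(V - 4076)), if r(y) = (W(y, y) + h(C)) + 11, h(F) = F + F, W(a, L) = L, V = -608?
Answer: 2342/255657 ≈ 0.0091607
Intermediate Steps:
h(F) = 2*F
r(y) = 15 + y (r(y) = (y + 2*2) + 11 = (y + 4) + 11 = (4 + y) + 11 = 15 + y)
1/(r(94) + (1716 - 2474)/(V - 4076)) = 1/((15 + 94) + (1716 - 2474)/(-608 - 4076)) = 1/(109 - 758/(-4684)) = 1/(109 - 758*(-1/4684)) = 1/(109 + 379/2342) = 1/(255657/2342) = 2342/255657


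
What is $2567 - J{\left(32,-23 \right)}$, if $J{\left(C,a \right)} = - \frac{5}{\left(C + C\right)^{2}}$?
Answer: $\frac{10514437}{4096} \approx 2567.0$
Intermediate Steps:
$J{\left(C,a \right)} = - \frac{5}{4 C^{2}}$ ($J{\left(C,a \right)} = - \frac{5}{\left(2 C\right)^{2}} = - \frac{5}{4 C^{2}}$)
$2567 - J{\left(32,-23 \right)} = 2567 - - \frac{5}{4 \cdot 1024} = 2567 - \left(- \frac{5}{4}\right) \frac{1}{1024} = 2567 - - \frac{5}{4096} = 2567 + \frac{5}{4096} = \frac{10514437}{4096}$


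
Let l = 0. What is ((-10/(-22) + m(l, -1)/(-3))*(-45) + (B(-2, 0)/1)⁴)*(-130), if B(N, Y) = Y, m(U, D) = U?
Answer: 29250/11 ≈ 2659.1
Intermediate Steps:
((-10/(-22) + m(l, -1)/(-3))*(-45) + (B(-2, 0)/1)⁴)*(-130) = ((-10/(-22) + 0/(-3))*(-45) + (0/1)⁴)*(-130) = ((-10*(-1/22) + 0*(-⅓))*(-45) + (0*1)⁴)*(-130) = ((5/11 + 0)*(-45) + 0⁴)*(-130) = ((5/11)*(-45) + 0)*(-130) = (-225/11 + 0)*(-130) = -225/11*(-130) = 29250/11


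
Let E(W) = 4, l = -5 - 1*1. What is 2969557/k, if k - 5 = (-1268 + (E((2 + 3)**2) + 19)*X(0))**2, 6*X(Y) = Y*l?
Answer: 2969557/1607829 ≈ 1.8469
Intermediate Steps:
l = -6 (l = -5 - 1 = -6)
X(Y) = -Y (X(Y) = (Y*(-6))/6 = (-6*Y)/6 = -Y)
k = 1607829 (k = 5 + (-1268 + (4 + 19)*(-1*0))**2 = 5 + (-1268 + 23*0)**2 = 5 + (-1268 + 0)**2 = 5 + (-1268)**2 = 5 + 1607824 = 1607829)
2969557/k = 2969557/1607829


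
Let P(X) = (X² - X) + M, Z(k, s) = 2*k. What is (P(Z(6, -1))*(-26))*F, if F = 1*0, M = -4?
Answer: 0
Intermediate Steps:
P(X) = -4 + X² - X (P(X) = (X² - X) - 4 = -4 + X² - X)
F = 0
(P(Z(6, -1))*(-26))*F = ((-4 + (2*6)² - 2*6)*(-26))*0 = ((-4 + 12² - 1*12)*(-26))*0 = ((-4 + 144 - 12)*(-26))*0 = (128*(-26))*0 = -3328*0 = 0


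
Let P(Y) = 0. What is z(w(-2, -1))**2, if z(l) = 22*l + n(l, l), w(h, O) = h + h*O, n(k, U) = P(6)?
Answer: 0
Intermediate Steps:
n(k, U) = 0
w(h, O) = h + O*h
z(l) = 22*l (z(l) = 22*l + 0 = 22*l)
z(w(-2, -1))**2 = (22*(-2*(1 - 1)))**2 = (22*(-2*0))**2 = (22*0)**2 = 0**2 = 0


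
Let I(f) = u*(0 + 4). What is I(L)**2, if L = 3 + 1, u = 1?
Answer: 16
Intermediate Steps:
L = 4
I(f) = 4 (I(f) = 1*(0 + 4) = 1*4 = 4)
I(L)**2 = 4**2 = 16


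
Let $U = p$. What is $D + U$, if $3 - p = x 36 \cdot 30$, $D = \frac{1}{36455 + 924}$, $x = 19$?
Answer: $- \frac{766904942}{37379} \approx -20517.0$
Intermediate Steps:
$D = \frac{1}{37379} \approx 2.6753 \cdot 10^{-5}$
$p = -20517$ ($p = 3 - 19 \cdot 36 \cdot 30 = 3 - 684 \cdot 30 = 3 - 20520 = -20517$)
$U = -20517$
$D + U = \frac{1}{37379} - 20517 = - \frac{766904942}{37379}$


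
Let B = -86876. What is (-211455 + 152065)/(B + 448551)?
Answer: -11878/72335 ≈ -0.16421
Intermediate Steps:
(-211455 + 152065)/(B + 448551) = (-211455 + 152065)/(-86876 + 448551) = -59390/361675 = -59390*1/361675 = -11878/72335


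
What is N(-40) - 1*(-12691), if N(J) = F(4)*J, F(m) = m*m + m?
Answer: 11891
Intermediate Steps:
F(m) = m + m² (F(m) = m² + m = m + m²)
N(J) = 20*J (N(J) = (4*(1 + 4))*J = (4*5)*J = 20*J)
N(-40) - 1*(-12691) = 20*(-40) - 1*(-12691) = -800 + 12691 = 11891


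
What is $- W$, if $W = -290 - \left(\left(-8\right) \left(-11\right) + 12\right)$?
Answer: $390$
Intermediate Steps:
$W = -390$ ($W = -290 - \left(88 + 12\right) = -290 - 100 = -390$)
$- W = \left(-1\right) \left(-390\right) = 390$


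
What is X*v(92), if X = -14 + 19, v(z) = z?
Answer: 460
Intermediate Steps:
X = 5
X*v(92) = 5*92 = 460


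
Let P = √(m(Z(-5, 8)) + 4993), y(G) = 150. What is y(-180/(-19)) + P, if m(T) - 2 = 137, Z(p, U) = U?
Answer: 150 + 2*√1283 ≈ 221.64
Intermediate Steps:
m(T) = 139 (m(T) = 2 + 137 = 139)
P = 2*√1283 (P = √(139 + 4993) = √5132 = 2*√1283 ≈ 71.638)
y(-180/(-19)) + P = 150 + 2*√1283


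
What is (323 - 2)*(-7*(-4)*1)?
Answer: 8988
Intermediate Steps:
(323 - 2)*(-7*(-4)*1) = 321*(28*1) = 321*28 = 8988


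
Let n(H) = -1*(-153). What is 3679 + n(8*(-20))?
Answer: 3832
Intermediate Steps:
n(H) = 153
3679 + n(8*(-20)) = 3679 + 153 = 3832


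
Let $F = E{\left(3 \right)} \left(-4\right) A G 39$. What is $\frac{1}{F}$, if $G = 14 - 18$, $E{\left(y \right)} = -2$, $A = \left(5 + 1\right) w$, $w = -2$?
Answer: $\frac{1}{14976} \approx 6.6774 \cdot 10^{-5}$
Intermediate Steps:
$A = -12$ ($A = \left(5 + 1\right) \left(-2\right) = 6 \left(-2\right) = -12$)
$G = -4$
$F = 14976$ ($F = \left(-2\right) \left(-4\right) \left(-12\right) \left(-4\right) 39 = 8 \left(-12\right) \left(-4\right) 39 = \left(-96\right) \left(-4\right) 39 = 384 \cdot 39 = 14976$)
$\frac{1}{F} = \frac{1}{14976}$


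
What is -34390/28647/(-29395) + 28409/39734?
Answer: 4784795281069/6691829940342 ≈ 0.71502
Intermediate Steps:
-34390/28647/(-29395) + 28409/39734 = -34390*1/28647*(-1/29395) + 28409*(1/39734) = -34390/28647*(-1/29395) + 28409/39734 = 6878/168415713 + 28409/39734 = 4784795281069/6691829940342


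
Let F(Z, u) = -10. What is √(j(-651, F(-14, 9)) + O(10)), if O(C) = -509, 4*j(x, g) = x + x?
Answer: I*√3338/2 ≈ 28.888*I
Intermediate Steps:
j(x, g) = x/2 (j(x, g) = (x + x)/4 = (2*x)/4 = x/2)
√(j(-651, F(-14, 9)) + O(10)) = √((½)*(-651) - 509) = √(-651/2 - 509) = √(-1669/2) = I*√3338/2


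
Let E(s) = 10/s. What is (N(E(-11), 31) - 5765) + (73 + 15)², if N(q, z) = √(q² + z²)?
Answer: 1979 + √116381/11 ≈ 2010.0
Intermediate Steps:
(N(E(-11), 31) - 5765) + (73 + 15)² = (√((10/(-11))² + 31²) - 5765) + (73 + 15)² = (√((10*(-1/11))² + 961) - 5765) + 88² = (√((-10/11)² + 961) - 5765) + 7744 = (√(100/121 + 961) - 5765) + 7744 = (√(116381/121) - 5765) + 7744 = (√116381/11 - 5765) + 7744 = (-5765 + √116381/11) + 7744 = 1979 + √116381/11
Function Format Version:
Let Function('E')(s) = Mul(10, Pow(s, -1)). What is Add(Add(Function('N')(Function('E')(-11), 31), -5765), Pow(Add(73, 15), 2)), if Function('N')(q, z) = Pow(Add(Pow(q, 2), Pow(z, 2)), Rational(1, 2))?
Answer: Add(1979, Mul(Rational(1, 11), Pow(116381, Rational(1, 2)))) ≈ 2010.0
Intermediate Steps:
Add(Add(Function('N')(Function('E')(-11), 31), -5765), Pow(Add(73, 15), 2)) = Add(Add(Pow(Add(Pow(Mul(10, Pow(-11, -1)), 2), Pow(31, 2)), Rational(1, 2)), -5765), Pow(Add(73, 15), 2)) = Add(Add(Pow(Add(Pow(Mul(10, Rational(-1, 11)), 2), 961), Rational(1, 2)), -5765), Pow(88, 2)) = Add(Add(Pow(Add(Pow(Rational(-10, 11), 2), 961), Rational(1, 2)), -5765), 7744) = Add(Add(Pow(Add(Rational(100, 121), 961), Rational(1, 2)), -5765), 7744) = Add(Add(Pow(Rational(116381, 121), Rational(1, 2)), -5765), 7744) = Add(Add(Mul(Rational(1, 11), Pow(116381, Rational(1, 2))), -5765), 7744) = Add(Add(-5765, Mul(Rational(1, 11), Pow(116381, Rational(1, 2)))), 7744) = Add(1979, Mul(Rational(1, 11), Pow(116381, Rational(1, 2))))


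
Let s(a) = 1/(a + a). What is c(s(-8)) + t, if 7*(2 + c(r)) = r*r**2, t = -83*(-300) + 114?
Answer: 717144063/28672 ≈ 25012.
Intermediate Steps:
s(a) = 1/(2*a)
t = 25014 (t = 24900 + 114 = 25014)
c(r) = -2 + r**3/7 (c(r) = -2 + (r*r**2)/7 = -2 + r**3/7)
c(s(-8)) + t = (-2 + ((1/2)/(-8))**3/7) + 25014 = (-2 + ((1/2)*(-1/8))**3/7) + 25014 = (-2 + (-1/16)**3/7) + 25014 = (-2 + (1/7)*(-1/4096)) + 25014 = (-2 - 1/28672) + 25014 = -57345/28672 + 25014 = 717144063/28672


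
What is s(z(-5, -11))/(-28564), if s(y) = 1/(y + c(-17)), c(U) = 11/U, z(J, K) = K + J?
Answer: 17/8083612 ≈ 2.1030e-6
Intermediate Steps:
z(J, K) = J + K
s(y) = 1/(-11/17 + y) (s(y) = 1/(y + 11/(-17)) = 1/(y + 11*(-1/17)) = 1/(y - 11/17) = 1/(-11/17 + y))
s(z(-5, -11))/(-28564) = (17/(-11 + 17*(-5 - 11)))/(-28564) = (17/(-11 + 17*(-16)))*(-1/28564) = (17/(-11 - 272))*(-1/28564) = (17/(-283))*(-1/28564) = (17*(-1/283))*(-1/28564) = -17/283*(-1/28564) = 17/8083612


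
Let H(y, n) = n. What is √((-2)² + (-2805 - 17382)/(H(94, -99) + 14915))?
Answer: √36185302/3704 ≈ 1.6240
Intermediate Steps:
√((-2)² + (-2805 - 17382)/(H(94, -99) + 14915)) = √((-2)² + (-2805 - 17382)/(-99 + 14915)) = √(4 - 20187/14816) = √(39077/14816) = √36185302/3704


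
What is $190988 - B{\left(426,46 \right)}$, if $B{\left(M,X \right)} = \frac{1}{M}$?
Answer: $\frac{81360887}{426} \approx 1.9099 \cdot 10^{5}$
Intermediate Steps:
$190988 - B{\left(426,46 \right)} = 190988 - \frac{1}{426} = \frac{81360887}{426}$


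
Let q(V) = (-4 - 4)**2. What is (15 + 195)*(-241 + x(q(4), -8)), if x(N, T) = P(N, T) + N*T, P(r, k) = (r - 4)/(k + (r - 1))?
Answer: -1736910/11 ≈ -1.5790e+5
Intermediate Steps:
q(V) = 64 (q(V) = (-8)**2 = 64)
P(r, k) = (-4 + r)/(-1 + k + r) (P(r, k) = (-4 + r)/(k + (-1 + r)) = (-4 + r)/(-1 + k + r))
x(N, T) = N*T + (-4 + N)/(-1 + N + T) (x(N, T) = (-4 + N)/(-1 + T + N) + N*T = (-4 + N)/(-1 + N + T) + N*T = N*T + (-4 + N)/(-1 + N + T))
(15 + 195)*(-241 + x(q(4), -8)) = (15 + 195)*(-241 + (-4 + 64 + 64*(-8)*(-1 + 64 - 8))/(-1 + 64 - 8)) = 210*(-241 + (-4 + 64 + 64*(-8)*55)/55) = 210*(-241 + (-4 + 64 - 28160)/55) = 210*(-241 + (1/55)*(-28100)) = 210*(-241 - 5620/11) = 210*(-8271/11) = -1736910/11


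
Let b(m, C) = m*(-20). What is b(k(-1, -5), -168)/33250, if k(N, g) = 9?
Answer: -18/3325 ≈ -0.0054135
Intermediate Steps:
b(m, C) = -20*m
b(k(-1, -5), -168)/33250 = -20*9/33250 = -180*1/33250 = -18/3325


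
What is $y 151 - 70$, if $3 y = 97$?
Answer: $\frac{14437}{3} \approx 4812.3$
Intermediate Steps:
$y = \frac{97}{3}$ ($y = \frac{1}{3} \cdot 97 = \frac{97}{3} \approx 32.333$)
$y 151 - 70 = \frac{97}{3} \cdot 151 - 70 = \frac{14647}{3} - 70 = \frac{14437}{3}$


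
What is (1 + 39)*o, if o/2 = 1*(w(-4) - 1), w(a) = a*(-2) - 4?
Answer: 240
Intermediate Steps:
w(a) = -4 - 2*a (w(a) = -2*a - 4 = -4 - 2*a)
o = 6 (o = 2*(1*((-4 - 2*(-4)) - 1)) = 2*(1*((-4 + 8) - 1)) = 2*(1*(4 - 1)) = 2*(1*3) = 2*3 = 6)
(1 + 39)*o = (1 + 39)*6 = 40*6 = 240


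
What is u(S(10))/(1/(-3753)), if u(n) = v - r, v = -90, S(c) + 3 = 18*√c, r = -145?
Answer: -206415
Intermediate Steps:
S(c) = -3 + 18*√c
u(n) = 55 (u(n) = -90 - 1*(-145) = -90 + 145 = 55)
u(S(10))/(1/(-3753)) = 55/(1/(-3753)) = 55/(-1/3753) = 55*(-3753) = -206415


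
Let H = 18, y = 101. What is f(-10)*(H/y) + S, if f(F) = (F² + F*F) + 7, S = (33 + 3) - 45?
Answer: 2817/101 ≈ 27.891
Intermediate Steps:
S = -9 (S = 36 - 45 = -9)
f(F) = 7 + 2*F² (f(F) = (F² + F²) + 7 = 2*F² + 7 = 7 + 2*F²)
f(-10)*(H/y) + S = (7 + 2*(-10)²)*(18/101) - 9 = (7 + 2*100)*(18*(1/101)) - 9 = (7 + 200)*(18/101) - 9 = 207*(18/101) - 9 = 3726/101 - 9 = 2817/101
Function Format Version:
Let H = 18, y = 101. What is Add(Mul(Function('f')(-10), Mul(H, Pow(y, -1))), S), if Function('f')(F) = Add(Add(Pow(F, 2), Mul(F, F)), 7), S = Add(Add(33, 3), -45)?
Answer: Rational(2817, 101) ≈ 27.891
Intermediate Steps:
S = -9 (S = Add(36, -45) = -9)
Function('f')(F) = Add(7, Mul(2, Pow(F, 2))) (Function('f')(F) = Add(Add(Pow(F, 2), Pow(F, 2)), 7) = Add(Mul(2, Pow(F, 2)), 7) = Add(7, Mul(2, Pow(F, 2))))
Add(Mul(Function('f')(-10), Mul(H, Pow(y, -1))), S) = Add(Mul(Add(7, Mul(2, Pow(-10, 2))), Mul(18, Pow(101, -1))), -9) = Add(Mul(Add(7, Mul(2, 100)), Mul(18, Rational(1, 101))), -9) = Add(Mul(Add(7, 200), Rational(18, 101)), -9) = Add(Mul(207, Rational(18, 101)), -9) = Add(Rational(3726, 101), -9) = Rational(2817, 101)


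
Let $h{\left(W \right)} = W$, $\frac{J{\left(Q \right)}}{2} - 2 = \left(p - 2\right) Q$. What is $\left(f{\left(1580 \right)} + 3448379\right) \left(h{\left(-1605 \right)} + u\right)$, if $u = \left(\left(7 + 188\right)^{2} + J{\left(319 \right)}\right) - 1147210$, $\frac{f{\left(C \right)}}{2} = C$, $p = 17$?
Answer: $-3800889971424$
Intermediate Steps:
$f{\left(C \right)} = 2 C$
$J{\left(Q \right)} = 4 + 30 Q$ ($J{\left(Q \right)} = 4 + 2 \left(17 - 2\right) Q = 4 + 2 \cdot 15 Q = 4 + 30 Q$)
$u = -1099611$ ($u = \left(\left(7 + 188\right)^{2} + \left(4 + 30 \cdot 319\right)\right) - 1147210 = \left(195^{2} + \left(4 + 9570\right)\right) - 1147210 = \left(38025 + 9574\right) - 1147210 = 47599 - 1147210 = -1099611$)
$\left(f{\left(1580 \right)} + 3448379\right) \left(h{\left(-1605 \right)} + u\right) = \left(2 \cdot 1580 + 3448379\right) \left(-1605 - 1099611\right) = \left(3160 + 3448379\right) \left(-1101216\right) = 3451539 \left(-1101216\right) = -3800889971424$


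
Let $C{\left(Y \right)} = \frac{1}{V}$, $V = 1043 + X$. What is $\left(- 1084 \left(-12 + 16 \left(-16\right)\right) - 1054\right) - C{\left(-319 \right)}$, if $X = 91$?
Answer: $\frac{328245371}{1134} \approx 2.8946 \cdot 10^{5}$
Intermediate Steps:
$V = 1134$ ($V = 1043 + 91 = 1134$)
$C{\left(Y \right)} = \frac{1}{1134}$
$\left(- 1084 \left(-12 + 16 \left(-16\right)\right) - 1054\right) - C{\left(-319 \right)} = \left(- 1084 \left(-12 + 16 \left(-16\right)\right) - 1054\right) - \frac{1}{1134} = \left(- 1084 \left(-12 - 256\right) - 1054\right) - \frac{1}{1134} = \left(\left(-1084\right) \left(-268\right) - 1054\right) - \frac{1}{1134} = \left(290512 - 1054\right) - \frac{1}{1134} = 289458 - \frac{1}{1134} = \frac{328245371}{1134}$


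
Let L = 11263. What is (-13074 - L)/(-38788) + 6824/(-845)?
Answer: -244124547/32775860 ≈ -7.4483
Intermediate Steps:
(-13074 - L)/(-38788) + 6824/(-845) = (-13074 - 1*11263)/(-38788) + 6824/(-845) = (-13074 - 11263)*(-1/38788) + 6824*(-1/845) = -24337*(-1/38788) - 6824/845 = 24337/38788 - 6824/845 = -244124547/32775860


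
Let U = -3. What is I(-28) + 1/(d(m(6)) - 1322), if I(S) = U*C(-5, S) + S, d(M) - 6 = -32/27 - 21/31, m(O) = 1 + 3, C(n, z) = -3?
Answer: -20958806/1103051 ≈ -19.001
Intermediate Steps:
m(O) = 4
d(M) = 3463/837 (d(M) = 6 + (-32/27 - 21/31) = 6 - 1559/837 = 3463/837)
I(S) = 9 + S (I(S) = -3*(-3) + S = 9 + S)
I(-28) + 1/(d(m(6)) - 1322) = (9 - 28) + 1/(3463/837 - 1322) = -19 + 1/(-1103051/837) = -19 - 837/1103051 = -20958806/1103051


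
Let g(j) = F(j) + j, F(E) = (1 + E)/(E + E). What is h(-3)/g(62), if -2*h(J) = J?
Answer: 186/7751 ≈ 0.023997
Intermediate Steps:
h(J) = -J/2
F(E) = (1 + E)/(2*E) (F(E) = (1 + E)/((2*E)) = (1 + E)*(1/(2*E)) = (1 + E)/(2*E))
g(j) = j + (1 + j)/(2*j) (g(j) = (1 + j)/(2*j) + j = j + (1 + j)/(2*j))
h(-3)/g(62) = (-½*(-3))/(½ + 62 + (½)/62) = 3/(2*(½ + 62 + (½)*(1/62))) = 3/(2*(½ + 62 + 1/124)) = 3/(2*(7751/124)) = (3/2)*(124/7751) = 186/7751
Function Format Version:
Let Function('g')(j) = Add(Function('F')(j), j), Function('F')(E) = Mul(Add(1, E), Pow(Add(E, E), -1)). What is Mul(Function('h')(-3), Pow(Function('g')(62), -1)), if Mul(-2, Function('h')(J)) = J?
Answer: Rational(186, 7751) ≈ 0.023997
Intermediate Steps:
Function('h')(J) = Mul(Rational(-1, 2), J)
Function('F')(E) = Mul(Rational(1, 2), Pow(E, -1), Add(1, E)) (Function('F')(E) = Mul(Add(1, E), Pow(Mul(2, E), -1)) = Mul(Add(1, E), Mul(Rational(1, 2), Pow(E, -1))) = Mul(Rational(1, 2), Pow(E, -1), Add(1, E)))
Function('g')(j) = Add(j, Mul(Rational(1, 2), Pow(j, -1), Add(1, j))) (Function('g')(j) = Add(Mul(Rational(1, 2), Pow(j, -1), Add(1, j)), j) = Add(j, Mul(Rational(1, 2), Pow(j, -1), Add(1, j))))
Mul(Function('h')(-3), Pow(Function('g')(62), -1)) = Mul(Mul(Rational(-1, 2), -3), Pow(Add(Rational(1, 2), 62, Mul(Rational(1, 2), Pow(62, -1))), -1)) = Mul(Rational(3, 2), Pow(Add(Rational(1, 2), 62, Mul(Rational(1, 2), Rational(1, 62))), -1)) = Mul(Rational(3, 2), Pow(Add(Rational(1, 2), 62, Rational(1, 124)), -1)) = Mul(Rational(3, 2), Pow(Rational(7751, 124), -1)) = Mul(Rational(3, 2), Rational(124, 7751)) = Rational(186, 7751)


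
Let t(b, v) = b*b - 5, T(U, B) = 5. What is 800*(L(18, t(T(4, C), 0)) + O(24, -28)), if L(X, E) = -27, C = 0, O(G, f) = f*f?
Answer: 605600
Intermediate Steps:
O(G, f) = f²
t(b, v) = -5 + b² (t(b, v) = b² - 5 = -5 + b²)
800*(L(18, t(T(4, C), 0)) + O(24, -28)) = 800*(-27 + (-28)²) = 800*(-27 + 784) = 800*757 = 605600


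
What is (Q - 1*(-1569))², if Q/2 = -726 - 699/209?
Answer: 531533025/43681 ≈ 12169.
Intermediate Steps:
Q = -304866/209 (Q = 2*(-726 - 699/209) = 2*(-152433/209) = -304866/209 ≈ -1458.7)
(Q - 1*(-1569))² = (-304866/209 - 1*(-1569))² = (-304866/209 + 1569)² = (23055/209)² = 531533025/43681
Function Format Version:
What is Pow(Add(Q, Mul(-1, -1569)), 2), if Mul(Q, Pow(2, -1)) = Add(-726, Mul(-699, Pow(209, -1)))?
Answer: Rational(531533025, 43681) ≈ 12169.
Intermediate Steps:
Q = Rational(-304866, 209) (Q = Mul(2, Add(-726, Mul(-699, Pow(209, -1)))) = Mul(2, Add(-726, Mul(-699, Rational(1, 209)))) = Mul(2, Add(-726, Rational(-699, 209))) = Mul(2, Rational(-152433, 209)) = Rational(-304866, 209) ≈ -1458.7)
Pow(Add(Q, Mul(-1, -1569)), 2) = Pow(Add(Rational(-304866, 209), Mul(-1, -1569)), 2) = Pow(Add(Rational(-304866, 209), 1569), 2) = Pow(Rational(23055, 209), 2) = Rational(531533025, 43681)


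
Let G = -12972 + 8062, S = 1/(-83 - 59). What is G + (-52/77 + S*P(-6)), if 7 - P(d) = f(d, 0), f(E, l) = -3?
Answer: -26847047/5467 ≈ -4910.7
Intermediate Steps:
P(d) = 10 (P(d) = 7 - 1*(-3) = 7 + 3 = 10)
S = -1/142 (S = 1/(-142) = -1/142 ≈ -0.0070423)
G = -4910
G + (-52/77 + S*P(-6)) = -4910 + (-52/77 - 1/142*10) = -4910 + (-52*1/77 - 5/71) = -4910 + (-52/77 - 5/71) = -4910 - 4077/5467 = -26847047/5467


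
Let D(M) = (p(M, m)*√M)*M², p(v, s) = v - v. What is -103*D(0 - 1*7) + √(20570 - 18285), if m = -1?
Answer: √2285 ≈ 47.802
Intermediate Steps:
p(v, s) = 0
D(M) = 0 (D(M) = (0*√M)*M² = 0*M² = 0)
-103*D(0 - 1*7) + √(20570 - 18285) = -103*0 + √(20570 - 18285) = 0 + √2285 = √2285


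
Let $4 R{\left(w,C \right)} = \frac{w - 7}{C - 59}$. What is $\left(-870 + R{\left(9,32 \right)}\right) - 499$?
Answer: $- \frac{73927}{54} \approx -1369.0$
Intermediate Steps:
$R{\left(w,C \right)} = \frac{-7 + w}{4 \left(-59 + C\right)}$ ($R{\left(w,C \right)} = \frac{\left(w - 7\right) \frac{1}{C - 59}}{4} = \frac{\left(-7 + w\right) \frac{1}{C - 59}}{4} = \frac{\left(-7 + w\right) \frac{1}{-59 + C}}{4} = \frac{\frac{1}{-59 + C} \left(-7 + w\right)}{4} = \frac{-7 + w}{4 \left(-59 + C\right)}$)
$\left(-870 + R{\left(9,32 \right)}\right) - 499 = \left(-870 + \frac{-7 + 9}{4 \left(-59 + 32\right)}\right) - 499 = \left(-870 + \frac{1}{4} \frac{1}{-27} \cdot 2\right) - 499 = \left(-870 + \frac{1}{4} \left(- \frac{1}{27}\right) 2\right) - 499 = \left(-870 - \frac{1}{54}\right) - 499 = - \frac{46981}{54} - 499 = - \frac{73927}{54}$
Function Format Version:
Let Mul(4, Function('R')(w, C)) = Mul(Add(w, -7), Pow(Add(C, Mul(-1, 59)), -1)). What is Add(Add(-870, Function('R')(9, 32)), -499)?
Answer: Rational(-73927, 54) ≈ -1369.0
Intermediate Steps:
Function('R')(w, C) = Mul(Rational(1, 4), Pow(Add(-59, C), -1), Add(-7, w)) (Function('R')(w, C) = Mul(Rational(1, 4), Mul(Add(w, -7), Pow(Add(C, Mul(-1, 59)), -1))) = Mul(Rational(1, 4), Mul(Add(-7, w), Pow(Add(C, -59), -1))) = Mul(Rational(1, 4), Mul(Add(-7, w), Pow(Add(-59, C), -1))) = Mul(Rational(1, 4), Mul(Pow(Add(-59, C), -1), Add(-7, w))) = Mul(Rational(1, 4), Pow(Add(-59, C), -1), Add(-7, w)))
Add(Add(-870, Function('R')(9, 32)), -499) = Add(Add(-870, Mul(Rational(1, 4), Pow(Add(-59, 32), -1), Add(-7, 9))), -499) = Add(Add(-870, Mul(Rational(1, 4), Pow(-27, -1), 2)), -499) = Add(Add(-870, Mul(Rational(1, 4), Rational(-1, 27), 2)), -499) = Add(Add(-870, Rational(-1, 54)), -499) = Add(Rational(-46981, 54), -499) = Rational(-73927, 54)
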